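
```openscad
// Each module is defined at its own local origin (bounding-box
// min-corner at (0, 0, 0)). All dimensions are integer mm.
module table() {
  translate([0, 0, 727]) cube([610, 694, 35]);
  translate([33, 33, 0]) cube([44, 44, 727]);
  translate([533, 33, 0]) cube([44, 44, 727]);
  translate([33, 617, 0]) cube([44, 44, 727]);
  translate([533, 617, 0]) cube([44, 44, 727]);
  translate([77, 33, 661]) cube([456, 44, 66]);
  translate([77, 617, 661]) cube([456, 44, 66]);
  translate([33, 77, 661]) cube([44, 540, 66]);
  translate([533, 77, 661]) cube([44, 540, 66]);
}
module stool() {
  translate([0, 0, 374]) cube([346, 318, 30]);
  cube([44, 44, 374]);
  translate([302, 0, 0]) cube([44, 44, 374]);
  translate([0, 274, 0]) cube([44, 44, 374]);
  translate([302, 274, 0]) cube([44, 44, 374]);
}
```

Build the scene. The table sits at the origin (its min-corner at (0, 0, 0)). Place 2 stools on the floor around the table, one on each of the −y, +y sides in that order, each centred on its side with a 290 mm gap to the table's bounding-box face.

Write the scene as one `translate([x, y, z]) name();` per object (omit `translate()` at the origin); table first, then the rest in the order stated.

table();
translate([132, -608, 0]) stool();
translate([132, 984, 0]) stool();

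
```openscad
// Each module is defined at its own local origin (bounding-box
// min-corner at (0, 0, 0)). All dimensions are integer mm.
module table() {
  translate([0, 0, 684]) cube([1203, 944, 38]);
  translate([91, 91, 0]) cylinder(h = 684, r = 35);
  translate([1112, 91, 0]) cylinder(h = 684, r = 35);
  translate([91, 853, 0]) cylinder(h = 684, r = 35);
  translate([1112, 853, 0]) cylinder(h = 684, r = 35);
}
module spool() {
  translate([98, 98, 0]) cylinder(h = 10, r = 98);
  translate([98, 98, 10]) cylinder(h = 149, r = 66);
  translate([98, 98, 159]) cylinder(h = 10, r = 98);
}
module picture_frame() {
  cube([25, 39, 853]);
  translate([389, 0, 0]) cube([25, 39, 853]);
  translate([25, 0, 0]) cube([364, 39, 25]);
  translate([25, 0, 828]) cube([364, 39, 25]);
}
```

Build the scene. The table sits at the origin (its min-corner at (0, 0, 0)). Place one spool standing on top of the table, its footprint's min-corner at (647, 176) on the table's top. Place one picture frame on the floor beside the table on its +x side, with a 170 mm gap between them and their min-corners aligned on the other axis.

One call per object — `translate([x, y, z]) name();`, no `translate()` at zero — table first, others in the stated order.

table();
translate([647, 176, 722]) spool();
translate([1373, 0, 0]) picture_frame();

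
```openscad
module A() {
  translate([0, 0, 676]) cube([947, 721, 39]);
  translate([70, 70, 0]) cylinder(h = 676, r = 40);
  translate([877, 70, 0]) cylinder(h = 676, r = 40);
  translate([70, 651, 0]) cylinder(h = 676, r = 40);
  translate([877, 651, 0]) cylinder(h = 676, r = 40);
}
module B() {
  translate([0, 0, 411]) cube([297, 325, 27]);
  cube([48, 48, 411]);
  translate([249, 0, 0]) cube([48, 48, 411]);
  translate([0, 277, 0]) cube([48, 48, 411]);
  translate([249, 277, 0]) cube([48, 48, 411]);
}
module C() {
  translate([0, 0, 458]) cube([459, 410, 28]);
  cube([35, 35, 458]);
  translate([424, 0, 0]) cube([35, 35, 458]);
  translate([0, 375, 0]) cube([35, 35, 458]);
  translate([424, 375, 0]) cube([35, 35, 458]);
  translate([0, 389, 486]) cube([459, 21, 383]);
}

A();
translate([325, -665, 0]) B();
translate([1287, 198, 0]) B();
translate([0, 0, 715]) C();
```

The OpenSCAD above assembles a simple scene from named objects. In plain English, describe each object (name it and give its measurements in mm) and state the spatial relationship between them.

A is a table: top 947 mm (x) × 721 mm (y), 39 mm thick, upper face at z = 715 mm, on four round legs of 80 mm diameter, each leg's bounding box inset 30 mm from the nearest pair of top edges, running from z = 0 to the bottom of the top.

B is a four-legged stool. The seat is 297×325 mm, 27 mm thick, top at z = 438 mm. It stands on four square legs, each 48×48 mm in cross-section, from z = 0 to the seat underside, each flush with a corner of the seat.

C is a chair. The seat is a 459×410×28 mm slab with its top at z = 486 mm, on four 35×35 mm corner legs (flush with the seat edges, standing on z = 0). A flat backrest 21 mm thick, 383 mm tall, spans the full seat width and rises from the seat top along its +y edge, rear face flush with the rear of the seat.

Two stools sit around the table at the −y, +x sides. The chair is on top of the table.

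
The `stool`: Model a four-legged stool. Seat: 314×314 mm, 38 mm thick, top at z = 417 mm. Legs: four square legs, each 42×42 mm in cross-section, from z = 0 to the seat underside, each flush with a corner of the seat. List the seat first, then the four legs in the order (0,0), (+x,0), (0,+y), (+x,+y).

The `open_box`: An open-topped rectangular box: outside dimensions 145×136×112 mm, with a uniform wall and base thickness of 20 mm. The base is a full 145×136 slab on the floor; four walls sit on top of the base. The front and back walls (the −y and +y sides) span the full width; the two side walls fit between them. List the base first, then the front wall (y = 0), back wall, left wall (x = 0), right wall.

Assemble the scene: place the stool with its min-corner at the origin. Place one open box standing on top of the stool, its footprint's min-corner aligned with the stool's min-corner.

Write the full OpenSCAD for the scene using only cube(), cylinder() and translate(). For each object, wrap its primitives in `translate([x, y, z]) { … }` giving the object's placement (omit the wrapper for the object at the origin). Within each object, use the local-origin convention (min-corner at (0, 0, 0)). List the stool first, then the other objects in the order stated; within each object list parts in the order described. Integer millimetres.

translate([0, 0, 379]) cube([314, 314, 38]);
cube([42, 42, 379]);
translate([272, 0, 0]) cube([42, 42, 379]);
translate([0, 272, 0]) cube([42, 42, 379]);
translate([272, 272, 0]) cube([42, 42, 379]);
translate([0, 0, 417]) {
  cube([145, 136, 20]);
  translate([0, 0, 20]) cube([145, 20, 92]);
  translate([0, 116, 20]) cube([145, 20, 92]);
  translate([0, 20, 20]) cube([20, 96, 92]);
  translate([125, 20, 20]) cube([20, 96, 92]);
}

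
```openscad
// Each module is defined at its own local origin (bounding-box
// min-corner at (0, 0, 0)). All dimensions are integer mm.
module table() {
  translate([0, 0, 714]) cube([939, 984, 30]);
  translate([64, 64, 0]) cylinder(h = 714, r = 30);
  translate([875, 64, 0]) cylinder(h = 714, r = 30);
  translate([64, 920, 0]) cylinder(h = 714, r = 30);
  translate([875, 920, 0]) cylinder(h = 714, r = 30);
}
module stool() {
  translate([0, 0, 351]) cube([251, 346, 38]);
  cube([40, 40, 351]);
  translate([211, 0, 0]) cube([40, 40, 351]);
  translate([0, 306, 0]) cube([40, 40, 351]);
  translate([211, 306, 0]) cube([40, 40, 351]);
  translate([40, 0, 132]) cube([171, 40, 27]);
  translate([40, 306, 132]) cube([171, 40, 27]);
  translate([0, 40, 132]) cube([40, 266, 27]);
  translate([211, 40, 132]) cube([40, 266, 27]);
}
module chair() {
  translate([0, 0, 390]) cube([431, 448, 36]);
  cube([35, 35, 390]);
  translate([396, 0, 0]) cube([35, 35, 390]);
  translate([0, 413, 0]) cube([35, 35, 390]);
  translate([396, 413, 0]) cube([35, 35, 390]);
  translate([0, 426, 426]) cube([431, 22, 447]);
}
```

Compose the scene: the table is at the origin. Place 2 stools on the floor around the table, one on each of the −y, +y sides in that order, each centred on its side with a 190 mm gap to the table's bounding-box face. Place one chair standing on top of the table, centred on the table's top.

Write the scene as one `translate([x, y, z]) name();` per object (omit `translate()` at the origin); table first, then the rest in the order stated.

table();
translate([344, -536, 0]) stool();
translate([344, 1174, 0]) stool();
translate([254, 268, 744]) chair();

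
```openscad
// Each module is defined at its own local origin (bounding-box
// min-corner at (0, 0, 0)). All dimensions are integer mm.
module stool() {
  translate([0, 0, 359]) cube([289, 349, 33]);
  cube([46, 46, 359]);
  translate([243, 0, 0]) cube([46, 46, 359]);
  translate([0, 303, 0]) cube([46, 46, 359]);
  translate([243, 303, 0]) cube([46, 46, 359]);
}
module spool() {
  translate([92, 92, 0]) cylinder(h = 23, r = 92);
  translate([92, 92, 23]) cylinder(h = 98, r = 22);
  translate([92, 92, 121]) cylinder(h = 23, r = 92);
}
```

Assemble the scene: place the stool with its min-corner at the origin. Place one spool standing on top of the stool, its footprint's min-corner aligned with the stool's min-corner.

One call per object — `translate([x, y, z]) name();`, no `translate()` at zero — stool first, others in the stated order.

stool();
translate([0, 0, 392]) spool();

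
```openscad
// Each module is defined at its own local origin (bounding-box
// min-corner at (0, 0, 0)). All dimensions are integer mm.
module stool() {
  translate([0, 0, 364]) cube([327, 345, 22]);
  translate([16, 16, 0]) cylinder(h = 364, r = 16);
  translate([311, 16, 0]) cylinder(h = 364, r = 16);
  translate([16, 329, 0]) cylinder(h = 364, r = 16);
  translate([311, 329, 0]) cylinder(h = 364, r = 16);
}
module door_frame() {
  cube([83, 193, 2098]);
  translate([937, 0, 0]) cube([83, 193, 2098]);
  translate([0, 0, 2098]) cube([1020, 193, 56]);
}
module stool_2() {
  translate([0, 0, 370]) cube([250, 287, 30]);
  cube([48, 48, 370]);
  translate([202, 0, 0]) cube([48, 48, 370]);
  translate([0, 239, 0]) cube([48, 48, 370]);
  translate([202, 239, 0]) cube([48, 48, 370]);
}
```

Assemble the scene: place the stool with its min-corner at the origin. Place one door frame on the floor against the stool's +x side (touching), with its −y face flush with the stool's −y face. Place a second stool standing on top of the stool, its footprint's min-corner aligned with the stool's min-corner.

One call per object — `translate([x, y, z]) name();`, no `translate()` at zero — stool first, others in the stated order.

stool();
translate([327, 0, 0]) door_frame();
translate([0, 0, 386]) stool_2();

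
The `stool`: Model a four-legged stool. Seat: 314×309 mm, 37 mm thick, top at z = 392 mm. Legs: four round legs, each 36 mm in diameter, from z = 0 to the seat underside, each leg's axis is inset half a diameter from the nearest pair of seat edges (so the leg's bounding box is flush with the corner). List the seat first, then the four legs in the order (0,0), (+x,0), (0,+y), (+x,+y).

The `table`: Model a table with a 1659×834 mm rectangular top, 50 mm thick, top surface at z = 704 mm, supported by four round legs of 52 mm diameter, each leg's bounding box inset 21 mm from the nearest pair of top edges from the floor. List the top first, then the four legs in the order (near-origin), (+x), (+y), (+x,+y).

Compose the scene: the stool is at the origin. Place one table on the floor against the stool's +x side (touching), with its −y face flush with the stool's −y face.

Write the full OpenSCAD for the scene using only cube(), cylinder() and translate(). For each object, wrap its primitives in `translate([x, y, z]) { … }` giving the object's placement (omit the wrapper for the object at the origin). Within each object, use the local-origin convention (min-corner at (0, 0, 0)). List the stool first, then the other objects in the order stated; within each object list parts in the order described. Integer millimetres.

translate([0, 0, 355]) cube([314, 309, 37]);
translate([18, 18, 0]) cylinder(h = 355, r = 18);
translate([296, 18, 0]) cylinder(h = 355, r = 18);
translate([18, 291, 0]) cylinder(h = 355, r = 18);
translate([296, 291, 0]) cylinder(h = 355, r = 18);
translate([314, 0, 0]) {
  translate([0, 0, 654]) cube([1659, 834, 50]);
  translate([47, 47, 0]) cylinder(h = 654, r = 26);
  translate([1612, 47, 0]) cylinder(h = 654, r = 26);
  translate([47, 787, 0]) cylinder(h = 654, r = 26);
  translate([1612, 787, 0]) cylinder(h = 654, r = 26);
}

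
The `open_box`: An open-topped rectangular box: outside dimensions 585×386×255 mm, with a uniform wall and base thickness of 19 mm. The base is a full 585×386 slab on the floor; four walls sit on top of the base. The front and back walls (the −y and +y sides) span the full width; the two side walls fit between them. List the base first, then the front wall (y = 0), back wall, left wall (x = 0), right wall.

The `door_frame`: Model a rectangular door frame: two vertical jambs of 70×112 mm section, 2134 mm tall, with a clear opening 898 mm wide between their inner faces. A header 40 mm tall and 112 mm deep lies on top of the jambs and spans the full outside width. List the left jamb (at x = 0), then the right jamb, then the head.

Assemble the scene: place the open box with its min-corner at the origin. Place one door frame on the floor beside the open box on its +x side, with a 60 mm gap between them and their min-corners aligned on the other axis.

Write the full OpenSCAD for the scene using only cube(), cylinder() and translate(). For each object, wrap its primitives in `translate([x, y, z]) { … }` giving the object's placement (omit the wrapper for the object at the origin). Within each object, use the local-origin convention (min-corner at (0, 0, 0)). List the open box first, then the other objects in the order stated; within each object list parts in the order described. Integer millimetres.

cube([585, 386, 19]);
translate([0, 0, 19]) cube([585, 19, 236]);
translate([0, 367, 19]) cube([585, 19, 236]);
translate([0, 19, 19]) cube([19, 348, 236]);
translate([566, 19, 19]) cube([19, 348, 236]);
translate([645, 0, 0]) {
  cube([70, 112, 2134]);
  translate([968, 0, 0]) cube([70, 112, 2134]);
  translate([0, 0, 2134]) cube([1038, 112, 40]);
}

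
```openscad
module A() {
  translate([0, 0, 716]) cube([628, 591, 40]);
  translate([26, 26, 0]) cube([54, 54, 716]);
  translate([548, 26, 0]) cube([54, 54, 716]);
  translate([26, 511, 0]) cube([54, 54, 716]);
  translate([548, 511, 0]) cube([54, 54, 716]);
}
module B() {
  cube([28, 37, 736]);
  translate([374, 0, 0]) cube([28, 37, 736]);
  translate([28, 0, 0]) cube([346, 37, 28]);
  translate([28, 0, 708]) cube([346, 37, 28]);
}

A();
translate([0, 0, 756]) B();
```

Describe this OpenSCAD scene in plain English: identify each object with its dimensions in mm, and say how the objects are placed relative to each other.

A is a table: top 628 mm (x) × 591 mm (y), 40 mm thick, upper face at z = 756 mm, on four 54×54 mm square legs, each inset 26 mm from the nearest pair of top edges, running from z = 0 to the bottom of the top.

B is a rectangular picture frame lying in the x–z plane (depth along y). The opening is 346 mm wide (x) by 680 mm tall (z), surrounded by a border 28 mm wide on all four sides. The frame is 37 mm deep and is made of two full-height vertical stiles with two horizontal rails fitted between them.

The picture frame is on top of the table.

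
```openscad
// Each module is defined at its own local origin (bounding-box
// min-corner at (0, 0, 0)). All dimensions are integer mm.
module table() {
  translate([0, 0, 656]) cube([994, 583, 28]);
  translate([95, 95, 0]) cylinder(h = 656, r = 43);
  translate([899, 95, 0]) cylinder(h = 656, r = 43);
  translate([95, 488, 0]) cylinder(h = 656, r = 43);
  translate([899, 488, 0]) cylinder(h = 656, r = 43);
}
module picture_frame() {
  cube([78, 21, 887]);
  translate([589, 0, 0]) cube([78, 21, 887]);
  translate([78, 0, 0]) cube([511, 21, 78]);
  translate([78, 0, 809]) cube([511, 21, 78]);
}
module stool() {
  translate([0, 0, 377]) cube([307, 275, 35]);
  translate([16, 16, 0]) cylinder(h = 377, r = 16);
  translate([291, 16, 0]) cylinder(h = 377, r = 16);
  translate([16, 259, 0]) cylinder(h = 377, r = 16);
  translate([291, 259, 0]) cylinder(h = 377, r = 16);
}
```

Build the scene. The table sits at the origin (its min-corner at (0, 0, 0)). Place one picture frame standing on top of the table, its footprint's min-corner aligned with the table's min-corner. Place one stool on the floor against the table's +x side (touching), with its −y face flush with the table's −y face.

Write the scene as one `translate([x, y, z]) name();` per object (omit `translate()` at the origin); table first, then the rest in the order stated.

table();
translate([0, 0, 684]) picture_frame();
translate([994, 0, 0]) stool();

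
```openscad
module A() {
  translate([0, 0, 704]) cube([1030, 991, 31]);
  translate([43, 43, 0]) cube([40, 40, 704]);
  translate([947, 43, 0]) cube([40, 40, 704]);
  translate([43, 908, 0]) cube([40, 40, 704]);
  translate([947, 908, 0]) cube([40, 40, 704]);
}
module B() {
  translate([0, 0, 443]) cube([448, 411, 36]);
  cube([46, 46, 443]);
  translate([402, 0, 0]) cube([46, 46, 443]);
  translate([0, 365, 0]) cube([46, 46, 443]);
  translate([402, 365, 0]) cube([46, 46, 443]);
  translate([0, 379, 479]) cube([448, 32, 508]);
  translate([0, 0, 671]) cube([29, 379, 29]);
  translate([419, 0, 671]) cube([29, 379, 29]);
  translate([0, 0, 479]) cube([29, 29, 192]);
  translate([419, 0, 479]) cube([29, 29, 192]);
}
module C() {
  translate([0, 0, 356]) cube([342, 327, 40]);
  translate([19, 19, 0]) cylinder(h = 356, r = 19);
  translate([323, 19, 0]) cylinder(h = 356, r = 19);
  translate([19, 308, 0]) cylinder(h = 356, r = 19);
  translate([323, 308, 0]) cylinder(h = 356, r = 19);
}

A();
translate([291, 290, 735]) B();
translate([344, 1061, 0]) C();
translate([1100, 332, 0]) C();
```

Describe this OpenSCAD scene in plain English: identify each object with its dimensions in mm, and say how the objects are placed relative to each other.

A is a table: top 1030 mm (x) × 991 mm (y), 31 mm thick, upper face at z = 735 mm, on four 40×40 mm square legs, each inset 43 mm from the nearest pair of top edges, running from z = 0 to the bottom of the top.

B is a chair: 448×411 mm seat, 36 mm thick, top at z = 479 mm, on four 46 mm square corner legs flush with the seat edges. A 32 mm thick backrest slab spans the full seat width, extending 508 mm above the seat top, its back face flush with the seat's +y edge. Two armrests of 29×29 mm section run along each side from the seat's front edge to the front of the backrest, top faces 221 mm above the seat top and outer faces flush with the seat's x-edges; a 29×29 mm post under the front of each armrest stands on the seat at the front corner.

C is a four-legged stool. The seat is a 342×327×40 mm slab whose top surface is at z = 396 mm; four round legs, each 38 mm in diameter, run from the floor (z = 0) to the underside of the seat, each leg's axis is inset half a diameter from the nearest pair of seat edges (so the leg's bounding box is flush with the corner).

The chair is on top of the table, centred. Two stools sit around the table at the +y, +x sides.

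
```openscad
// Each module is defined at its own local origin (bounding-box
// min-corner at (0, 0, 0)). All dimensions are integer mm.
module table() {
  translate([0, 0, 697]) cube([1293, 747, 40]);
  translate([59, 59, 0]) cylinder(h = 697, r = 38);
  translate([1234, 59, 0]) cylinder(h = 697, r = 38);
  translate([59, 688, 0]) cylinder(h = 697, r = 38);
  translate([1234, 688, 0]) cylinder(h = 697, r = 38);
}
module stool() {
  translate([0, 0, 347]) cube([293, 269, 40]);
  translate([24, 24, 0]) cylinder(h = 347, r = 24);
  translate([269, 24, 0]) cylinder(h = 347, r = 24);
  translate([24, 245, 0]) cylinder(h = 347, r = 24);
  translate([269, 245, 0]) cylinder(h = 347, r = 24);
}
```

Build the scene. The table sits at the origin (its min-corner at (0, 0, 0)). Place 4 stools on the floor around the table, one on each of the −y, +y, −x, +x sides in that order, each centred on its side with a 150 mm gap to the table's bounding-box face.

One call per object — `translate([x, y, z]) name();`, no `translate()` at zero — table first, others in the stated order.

table();
translate([500, -419, 0]) stool();
translate([500, 897, 0]) stool();
translate([-443, 239, 0]) stool();
translate([1443, 239, 0]) stool();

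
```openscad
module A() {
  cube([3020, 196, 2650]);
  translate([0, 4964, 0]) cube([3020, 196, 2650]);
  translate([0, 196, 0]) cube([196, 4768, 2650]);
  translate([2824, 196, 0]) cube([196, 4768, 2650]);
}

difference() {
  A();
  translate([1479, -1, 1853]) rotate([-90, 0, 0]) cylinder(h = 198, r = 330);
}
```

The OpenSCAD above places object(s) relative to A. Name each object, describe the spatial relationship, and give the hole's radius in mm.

The subtracted cylinder has r = 330 mm.

A is a house frame. The house frame has a circular hole through its front wall. The hole's radius is 330 mm.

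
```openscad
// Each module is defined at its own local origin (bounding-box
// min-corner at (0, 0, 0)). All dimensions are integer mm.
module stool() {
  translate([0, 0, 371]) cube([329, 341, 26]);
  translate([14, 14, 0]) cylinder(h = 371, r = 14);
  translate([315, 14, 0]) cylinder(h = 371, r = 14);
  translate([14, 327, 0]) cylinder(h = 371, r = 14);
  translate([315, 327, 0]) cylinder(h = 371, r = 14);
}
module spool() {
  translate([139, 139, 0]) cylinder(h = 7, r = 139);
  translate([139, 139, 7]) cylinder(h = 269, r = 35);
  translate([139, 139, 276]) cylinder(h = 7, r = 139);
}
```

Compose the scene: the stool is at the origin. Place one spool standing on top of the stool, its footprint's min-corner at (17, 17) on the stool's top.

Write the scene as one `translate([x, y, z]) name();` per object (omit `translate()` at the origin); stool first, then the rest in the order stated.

stool();
translate([17, 17, 397]) spool();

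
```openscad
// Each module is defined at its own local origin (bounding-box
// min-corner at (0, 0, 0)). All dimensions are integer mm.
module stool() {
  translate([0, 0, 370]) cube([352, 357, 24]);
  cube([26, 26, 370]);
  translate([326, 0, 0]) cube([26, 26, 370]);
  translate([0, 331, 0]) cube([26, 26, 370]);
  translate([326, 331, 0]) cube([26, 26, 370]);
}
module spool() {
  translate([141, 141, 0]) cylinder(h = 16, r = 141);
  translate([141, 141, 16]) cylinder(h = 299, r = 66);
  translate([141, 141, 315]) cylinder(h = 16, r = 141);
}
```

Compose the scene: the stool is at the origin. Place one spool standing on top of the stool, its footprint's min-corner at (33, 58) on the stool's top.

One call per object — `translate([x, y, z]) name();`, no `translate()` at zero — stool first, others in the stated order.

stool();
translate([33, 58, 394]) spool();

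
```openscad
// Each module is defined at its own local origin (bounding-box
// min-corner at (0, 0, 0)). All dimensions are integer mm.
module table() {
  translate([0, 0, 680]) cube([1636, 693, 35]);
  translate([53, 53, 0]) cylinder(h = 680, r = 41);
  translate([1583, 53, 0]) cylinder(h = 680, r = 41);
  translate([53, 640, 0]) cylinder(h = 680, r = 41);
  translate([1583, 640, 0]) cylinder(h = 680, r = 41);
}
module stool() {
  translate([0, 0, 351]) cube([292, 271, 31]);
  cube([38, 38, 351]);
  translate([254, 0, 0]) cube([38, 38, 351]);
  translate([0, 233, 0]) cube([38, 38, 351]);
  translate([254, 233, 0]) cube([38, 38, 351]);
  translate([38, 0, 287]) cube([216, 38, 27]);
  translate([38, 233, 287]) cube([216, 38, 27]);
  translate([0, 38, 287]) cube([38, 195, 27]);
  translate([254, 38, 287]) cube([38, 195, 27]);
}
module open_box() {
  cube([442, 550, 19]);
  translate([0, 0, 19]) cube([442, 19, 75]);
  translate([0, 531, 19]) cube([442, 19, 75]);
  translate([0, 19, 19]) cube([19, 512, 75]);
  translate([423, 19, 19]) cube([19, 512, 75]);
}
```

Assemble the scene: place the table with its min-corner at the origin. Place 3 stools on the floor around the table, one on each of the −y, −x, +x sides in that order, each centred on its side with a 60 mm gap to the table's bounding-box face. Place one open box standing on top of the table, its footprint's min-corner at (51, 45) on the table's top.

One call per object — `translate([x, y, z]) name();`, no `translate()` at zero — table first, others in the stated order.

table();
translate([672, -331, 0]) stool();
translate([-352, 211, 0]) stool();
translate([1696, 211, 0]) stool();
translate([51, 45, 715]) open_box();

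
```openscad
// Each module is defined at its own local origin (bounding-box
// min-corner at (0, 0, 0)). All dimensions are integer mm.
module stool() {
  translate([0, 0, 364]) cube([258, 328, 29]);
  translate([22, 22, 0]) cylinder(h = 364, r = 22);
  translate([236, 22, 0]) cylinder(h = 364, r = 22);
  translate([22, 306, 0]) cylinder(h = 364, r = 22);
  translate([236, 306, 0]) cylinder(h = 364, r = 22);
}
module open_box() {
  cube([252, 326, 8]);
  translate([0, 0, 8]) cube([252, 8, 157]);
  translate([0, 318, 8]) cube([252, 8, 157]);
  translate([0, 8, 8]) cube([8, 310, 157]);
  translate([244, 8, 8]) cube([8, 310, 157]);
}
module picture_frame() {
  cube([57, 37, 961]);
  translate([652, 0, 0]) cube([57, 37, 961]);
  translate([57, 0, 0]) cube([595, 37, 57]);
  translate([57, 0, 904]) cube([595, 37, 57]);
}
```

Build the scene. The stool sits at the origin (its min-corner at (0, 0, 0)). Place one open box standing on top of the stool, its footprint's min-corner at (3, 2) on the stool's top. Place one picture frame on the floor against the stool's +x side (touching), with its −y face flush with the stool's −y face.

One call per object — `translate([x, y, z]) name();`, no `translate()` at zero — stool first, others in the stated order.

stool();
translate([3, 2, 393]) open_box();
translate([258, 0, 0]) picture_frame();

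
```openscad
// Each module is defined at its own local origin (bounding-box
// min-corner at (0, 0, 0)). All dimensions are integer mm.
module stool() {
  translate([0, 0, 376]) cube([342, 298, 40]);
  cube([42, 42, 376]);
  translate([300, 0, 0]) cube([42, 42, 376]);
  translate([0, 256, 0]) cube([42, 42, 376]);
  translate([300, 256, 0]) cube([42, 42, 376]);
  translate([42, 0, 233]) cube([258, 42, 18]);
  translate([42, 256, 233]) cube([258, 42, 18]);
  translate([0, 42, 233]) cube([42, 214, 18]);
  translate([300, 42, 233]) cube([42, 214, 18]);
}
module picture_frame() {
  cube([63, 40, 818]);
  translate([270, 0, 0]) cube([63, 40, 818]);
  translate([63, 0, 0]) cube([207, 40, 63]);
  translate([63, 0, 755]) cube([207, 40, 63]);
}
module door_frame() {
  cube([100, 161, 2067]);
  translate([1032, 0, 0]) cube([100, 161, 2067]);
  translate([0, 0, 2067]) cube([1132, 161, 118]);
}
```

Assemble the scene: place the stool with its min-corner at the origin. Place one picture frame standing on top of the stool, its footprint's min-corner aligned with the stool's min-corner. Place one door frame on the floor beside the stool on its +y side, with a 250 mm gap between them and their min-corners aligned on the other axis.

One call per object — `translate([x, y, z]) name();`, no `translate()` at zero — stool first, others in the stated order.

stool();
translate([0, 0, 416]) picture_frame();
translate([0, 548, 0]) door_frame();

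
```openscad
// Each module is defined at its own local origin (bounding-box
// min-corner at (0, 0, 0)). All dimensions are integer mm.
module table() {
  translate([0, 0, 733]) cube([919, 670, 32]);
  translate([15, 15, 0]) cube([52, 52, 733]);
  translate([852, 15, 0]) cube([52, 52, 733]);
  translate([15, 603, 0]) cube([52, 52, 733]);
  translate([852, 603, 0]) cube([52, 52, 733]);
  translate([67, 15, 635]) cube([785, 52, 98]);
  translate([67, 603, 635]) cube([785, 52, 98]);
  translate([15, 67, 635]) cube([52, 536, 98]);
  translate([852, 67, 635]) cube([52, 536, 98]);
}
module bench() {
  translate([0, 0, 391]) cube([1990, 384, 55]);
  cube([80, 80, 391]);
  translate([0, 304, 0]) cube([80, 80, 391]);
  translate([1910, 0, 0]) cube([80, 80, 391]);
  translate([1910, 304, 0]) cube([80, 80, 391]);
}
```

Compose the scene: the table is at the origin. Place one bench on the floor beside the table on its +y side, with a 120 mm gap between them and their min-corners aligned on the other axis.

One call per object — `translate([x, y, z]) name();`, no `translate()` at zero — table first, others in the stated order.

table();
translate([0, 790, 0]) bench();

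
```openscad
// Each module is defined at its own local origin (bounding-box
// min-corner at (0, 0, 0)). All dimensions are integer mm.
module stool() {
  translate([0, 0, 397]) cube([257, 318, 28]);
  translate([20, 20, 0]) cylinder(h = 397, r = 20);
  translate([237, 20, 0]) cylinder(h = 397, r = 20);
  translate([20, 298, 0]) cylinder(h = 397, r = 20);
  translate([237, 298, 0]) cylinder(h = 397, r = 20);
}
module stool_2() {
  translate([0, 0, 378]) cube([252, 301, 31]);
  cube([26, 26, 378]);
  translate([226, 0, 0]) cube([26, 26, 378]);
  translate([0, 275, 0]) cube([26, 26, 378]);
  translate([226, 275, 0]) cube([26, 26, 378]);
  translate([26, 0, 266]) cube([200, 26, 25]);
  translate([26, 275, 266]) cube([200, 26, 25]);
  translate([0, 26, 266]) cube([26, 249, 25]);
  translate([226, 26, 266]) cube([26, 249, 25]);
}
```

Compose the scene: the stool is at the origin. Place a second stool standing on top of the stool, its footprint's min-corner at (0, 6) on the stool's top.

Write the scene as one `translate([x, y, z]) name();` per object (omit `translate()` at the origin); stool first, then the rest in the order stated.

stool();
translate([0, 6, 425]) stool_2();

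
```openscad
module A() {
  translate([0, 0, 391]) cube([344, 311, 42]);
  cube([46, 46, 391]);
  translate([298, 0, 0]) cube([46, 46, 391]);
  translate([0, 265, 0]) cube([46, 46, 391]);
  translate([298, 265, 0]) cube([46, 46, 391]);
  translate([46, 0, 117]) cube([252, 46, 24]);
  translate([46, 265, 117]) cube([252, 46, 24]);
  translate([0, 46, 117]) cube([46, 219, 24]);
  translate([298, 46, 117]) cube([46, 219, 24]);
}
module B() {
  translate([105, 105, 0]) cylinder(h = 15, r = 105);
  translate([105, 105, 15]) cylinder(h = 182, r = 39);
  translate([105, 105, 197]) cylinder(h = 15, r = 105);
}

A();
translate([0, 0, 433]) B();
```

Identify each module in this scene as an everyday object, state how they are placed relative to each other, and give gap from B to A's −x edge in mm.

A is a stool. B is a spool. The spool is on top of the stool. The gap from the spool to the stool's −x edge is 0 mm.

The spool's min-x is at 0; the stool's min-x is 0; gap = 0 mm.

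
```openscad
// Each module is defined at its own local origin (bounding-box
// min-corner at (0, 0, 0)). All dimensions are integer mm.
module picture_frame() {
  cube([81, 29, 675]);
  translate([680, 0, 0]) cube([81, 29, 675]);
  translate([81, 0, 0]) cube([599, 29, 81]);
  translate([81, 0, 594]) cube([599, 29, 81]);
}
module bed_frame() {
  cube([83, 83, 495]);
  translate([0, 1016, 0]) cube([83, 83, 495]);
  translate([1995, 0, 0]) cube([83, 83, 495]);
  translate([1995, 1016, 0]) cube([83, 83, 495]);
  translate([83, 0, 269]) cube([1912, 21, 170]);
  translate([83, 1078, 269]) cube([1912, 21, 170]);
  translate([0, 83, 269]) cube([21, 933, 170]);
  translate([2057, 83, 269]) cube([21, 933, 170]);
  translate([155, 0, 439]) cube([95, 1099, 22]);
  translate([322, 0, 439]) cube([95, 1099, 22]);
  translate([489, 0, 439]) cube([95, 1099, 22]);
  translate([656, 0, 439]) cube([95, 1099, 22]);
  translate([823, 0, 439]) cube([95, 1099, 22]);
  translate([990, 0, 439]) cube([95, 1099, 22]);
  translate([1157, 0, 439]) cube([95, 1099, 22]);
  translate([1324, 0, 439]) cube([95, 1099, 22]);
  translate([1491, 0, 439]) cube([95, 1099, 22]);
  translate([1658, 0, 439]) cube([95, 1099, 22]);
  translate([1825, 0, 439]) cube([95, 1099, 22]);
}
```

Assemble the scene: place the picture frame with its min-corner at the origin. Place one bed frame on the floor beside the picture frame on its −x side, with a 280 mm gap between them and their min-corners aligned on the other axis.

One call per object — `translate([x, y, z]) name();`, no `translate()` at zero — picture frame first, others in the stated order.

picture_frame();
translate([-2358, 0, 0]) bed_frame();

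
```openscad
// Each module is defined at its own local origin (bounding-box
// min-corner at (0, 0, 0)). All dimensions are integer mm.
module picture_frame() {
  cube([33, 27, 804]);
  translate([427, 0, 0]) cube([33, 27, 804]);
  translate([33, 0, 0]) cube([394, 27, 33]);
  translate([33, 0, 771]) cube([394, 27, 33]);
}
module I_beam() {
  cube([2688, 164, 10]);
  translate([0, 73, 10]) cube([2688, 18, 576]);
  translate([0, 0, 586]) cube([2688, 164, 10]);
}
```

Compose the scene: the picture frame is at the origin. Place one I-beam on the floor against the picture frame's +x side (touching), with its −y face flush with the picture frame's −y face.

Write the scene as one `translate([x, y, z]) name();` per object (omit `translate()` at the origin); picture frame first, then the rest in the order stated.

picture_frame();
translate([460, 0, 0]) I_beam();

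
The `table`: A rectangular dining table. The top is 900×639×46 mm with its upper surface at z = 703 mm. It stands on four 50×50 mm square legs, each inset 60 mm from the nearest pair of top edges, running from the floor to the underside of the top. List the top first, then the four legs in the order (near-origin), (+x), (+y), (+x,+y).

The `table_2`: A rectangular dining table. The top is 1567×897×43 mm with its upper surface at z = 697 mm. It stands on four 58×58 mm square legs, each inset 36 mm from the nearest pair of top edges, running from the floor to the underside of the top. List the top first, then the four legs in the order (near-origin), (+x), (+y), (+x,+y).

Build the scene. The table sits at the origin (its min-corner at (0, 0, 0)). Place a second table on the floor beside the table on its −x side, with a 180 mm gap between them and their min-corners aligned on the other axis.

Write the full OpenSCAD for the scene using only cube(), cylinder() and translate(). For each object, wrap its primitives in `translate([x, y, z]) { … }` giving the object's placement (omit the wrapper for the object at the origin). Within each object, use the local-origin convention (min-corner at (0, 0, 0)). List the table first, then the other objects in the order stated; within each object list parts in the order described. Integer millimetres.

translate([0, 0, 657]) cube([900, 639, 46]);
translate([60, 60, 0]) cube([50, 50, 657]);
translate([790, 60, 0]) cube([50, 50, 657]);
translate([60, 529, 0]) cube([50, 50, 657]);
translate([790, 529, 0]) cube([50, 50, 657]);
translate([-1747, 0, 0]) {
  translate([0, 0, 654]) cube([1567, 897, 43]);
  translate([36, 36, 0]) cube([58, 58, 654]);
  translate([1473, 36, 0]) cube([58, 58, 654]);
  translate([36, 803, 0]) cube([58, 58, 654]);
  translate([1473, 803, 0]) cube([58, 58, 654]);
}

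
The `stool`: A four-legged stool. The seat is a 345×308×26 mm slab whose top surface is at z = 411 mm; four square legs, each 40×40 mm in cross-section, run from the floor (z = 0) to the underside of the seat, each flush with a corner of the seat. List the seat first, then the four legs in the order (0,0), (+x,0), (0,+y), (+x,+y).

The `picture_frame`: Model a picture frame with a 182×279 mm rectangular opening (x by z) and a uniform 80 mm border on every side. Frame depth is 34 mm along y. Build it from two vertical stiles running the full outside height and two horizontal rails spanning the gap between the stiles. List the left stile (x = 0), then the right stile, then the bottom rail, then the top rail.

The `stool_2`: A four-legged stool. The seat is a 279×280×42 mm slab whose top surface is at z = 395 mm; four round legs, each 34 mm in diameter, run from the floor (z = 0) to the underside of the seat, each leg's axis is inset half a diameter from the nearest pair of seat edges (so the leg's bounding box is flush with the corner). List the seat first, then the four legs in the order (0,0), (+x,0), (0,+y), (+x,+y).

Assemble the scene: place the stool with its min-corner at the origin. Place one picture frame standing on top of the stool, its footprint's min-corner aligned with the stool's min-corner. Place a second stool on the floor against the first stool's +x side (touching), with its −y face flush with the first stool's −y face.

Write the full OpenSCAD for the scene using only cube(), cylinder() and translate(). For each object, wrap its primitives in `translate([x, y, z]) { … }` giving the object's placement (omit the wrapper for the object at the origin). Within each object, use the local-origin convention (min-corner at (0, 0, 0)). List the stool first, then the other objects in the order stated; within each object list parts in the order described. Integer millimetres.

translate([0, 0, 385]) cube([345, 308, 26]);
cube([40, 40, 385]);
translate([305, 0, 0]) cube([40, 40, 385]);
translate([0, 268, 0]) cube([40, 40, 385]);
translate([305, 268, 0]) cube([40, 40, 385]);
translate([0, 0, 411]) {
  cube([80, 34, 439]);
  translate([262, 0, 0]) cube([80, 34, 439]);
  translate([80, 0, 0]) cube([182, 34, 80]);
  translate([80, 0, 359]) cube([182, 34, 80]);
}
translate([345, 0, 0]) {
  translate([0, 0, 353]) cube([279, 280, 42]);
  translate([17, 17, 0]) cylinder(h = 353, r = 17);
  translate([262, 17, 0]) cylinder(h = 353, r = 17);
  translate([17, 263, 0]) cylinder(h = 353, r = 17);
  translate([262, 263, 0]) cylinder(h = 353, r = 17);
}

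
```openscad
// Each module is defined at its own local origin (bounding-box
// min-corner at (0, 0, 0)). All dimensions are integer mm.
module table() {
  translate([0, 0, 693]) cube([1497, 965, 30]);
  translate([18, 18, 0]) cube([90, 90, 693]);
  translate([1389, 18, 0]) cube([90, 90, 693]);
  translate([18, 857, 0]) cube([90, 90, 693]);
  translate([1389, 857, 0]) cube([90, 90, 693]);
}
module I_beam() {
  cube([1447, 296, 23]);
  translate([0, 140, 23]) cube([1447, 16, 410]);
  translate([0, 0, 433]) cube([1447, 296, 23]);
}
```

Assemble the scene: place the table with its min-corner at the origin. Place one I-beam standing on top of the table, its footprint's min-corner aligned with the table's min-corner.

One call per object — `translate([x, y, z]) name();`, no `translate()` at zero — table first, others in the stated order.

table();
translate([0, 0, 723]) I_beam();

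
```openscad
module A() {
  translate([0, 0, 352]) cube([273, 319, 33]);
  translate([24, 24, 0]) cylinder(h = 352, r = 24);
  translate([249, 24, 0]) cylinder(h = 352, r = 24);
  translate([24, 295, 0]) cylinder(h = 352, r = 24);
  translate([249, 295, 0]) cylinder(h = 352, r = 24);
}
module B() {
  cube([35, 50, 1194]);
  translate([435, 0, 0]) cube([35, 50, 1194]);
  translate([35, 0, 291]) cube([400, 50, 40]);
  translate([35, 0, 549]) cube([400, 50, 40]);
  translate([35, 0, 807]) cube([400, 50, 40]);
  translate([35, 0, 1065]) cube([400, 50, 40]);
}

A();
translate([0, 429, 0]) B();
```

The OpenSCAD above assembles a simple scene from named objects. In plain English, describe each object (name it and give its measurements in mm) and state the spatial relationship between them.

A is a four-legged stool. The seat is a 273×319×33 mm slab whose top surface is at z = 385 mm; four round legs, each 48 mm in diameter, run from the floor (z = 0) to the underside of the seat, each leg's axis is inset half a diameter from the nearest pair of seat edges (so the leg's bounding box is flush with the corner).

B is a wooden ladder with two side rails of 35×50 mm section and 1194 mm height, set 470 mm apart overall. Between them run 4 rectangular rungs (50 mm deep, 40 mm thick), front faces flush with the rails' −y face. The bottom of the first rung is 291 mm above the floor and each subsequent rung is 258 mm higher than the one below.

The ladder is on the floor beside the stool on its +y side.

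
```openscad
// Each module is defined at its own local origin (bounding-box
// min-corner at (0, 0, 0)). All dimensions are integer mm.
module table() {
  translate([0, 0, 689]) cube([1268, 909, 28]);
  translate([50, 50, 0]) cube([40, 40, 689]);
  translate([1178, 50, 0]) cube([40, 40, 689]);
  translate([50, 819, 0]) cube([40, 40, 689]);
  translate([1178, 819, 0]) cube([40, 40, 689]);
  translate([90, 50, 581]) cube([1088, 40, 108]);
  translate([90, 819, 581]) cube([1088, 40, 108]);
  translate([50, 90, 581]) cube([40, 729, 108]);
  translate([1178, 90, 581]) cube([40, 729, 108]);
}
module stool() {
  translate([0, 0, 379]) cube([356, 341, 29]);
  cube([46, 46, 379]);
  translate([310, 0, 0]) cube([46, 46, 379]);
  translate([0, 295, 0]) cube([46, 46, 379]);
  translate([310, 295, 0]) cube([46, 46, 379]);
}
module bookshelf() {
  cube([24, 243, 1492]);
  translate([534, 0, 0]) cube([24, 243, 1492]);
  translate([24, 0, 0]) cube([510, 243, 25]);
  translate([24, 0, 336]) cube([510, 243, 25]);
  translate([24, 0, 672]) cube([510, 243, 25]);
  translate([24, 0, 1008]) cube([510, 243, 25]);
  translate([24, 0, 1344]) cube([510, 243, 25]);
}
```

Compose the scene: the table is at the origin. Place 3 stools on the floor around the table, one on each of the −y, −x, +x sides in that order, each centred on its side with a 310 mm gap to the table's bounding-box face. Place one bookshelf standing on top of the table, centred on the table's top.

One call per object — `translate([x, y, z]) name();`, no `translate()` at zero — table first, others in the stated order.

table();
translate([456, -651, 0]) stool();
translate([-666, 284, 0]) stool();
translate([1578, 284, 0]) stool();
translate([355, 333, 717]) bookshelf();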